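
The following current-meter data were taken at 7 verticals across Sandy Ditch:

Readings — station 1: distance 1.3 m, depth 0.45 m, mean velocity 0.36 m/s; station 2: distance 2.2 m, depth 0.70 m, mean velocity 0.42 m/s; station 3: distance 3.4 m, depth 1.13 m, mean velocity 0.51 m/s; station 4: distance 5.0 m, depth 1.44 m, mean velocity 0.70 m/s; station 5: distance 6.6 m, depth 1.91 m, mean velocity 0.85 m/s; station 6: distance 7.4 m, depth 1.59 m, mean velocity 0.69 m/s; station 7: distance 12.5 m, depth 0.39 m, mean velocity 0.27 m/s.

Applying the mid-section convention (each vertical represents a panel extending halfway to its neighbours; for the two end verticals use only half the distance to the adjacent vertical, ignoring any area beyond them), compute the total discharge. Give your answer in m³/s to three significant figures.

8.25 m³/s

w_1 = (2.2 − 1.3)/2 = 0.45 m; q_1 = 0.36 × 0.45 × 0.45 = 0.07290 m³/s
w_2 = (3.4 − 1.3)/2 = 1.05 m; q_2 = 0.42 × 0.70 × 1.05 = 0.3087 m³/s
w_3 = (5.0 − 2.2)/2 = 1.4 m; q_3 = 0.51 × 1.13 × 1.4 = 0.8068 m³/s
w_4 = (6.6 − 3.4)/2 = 1.6 m; q_4 = 0.70 × 1.44 × 1.6 = 1.613 m³/s
w_5 = (7.4 − 5.0)/2 = 1.2 m; q_5 = 0.85 × 1.91 × 1.2 = 1.948 m³/s
w_6 = (12.5 − 6.6)/2 = 2.95 m; q_6 = 0.69 × 1.59 × 2.95 = 3.236 m³/s
w_7 = (12.5 − 7.4)/2 = 2.55 m; q_7 = 0.27 × 0.39 × 2.55 = 0.2685 m³/s
Q = Σ qᵢ = 8.254 m³/s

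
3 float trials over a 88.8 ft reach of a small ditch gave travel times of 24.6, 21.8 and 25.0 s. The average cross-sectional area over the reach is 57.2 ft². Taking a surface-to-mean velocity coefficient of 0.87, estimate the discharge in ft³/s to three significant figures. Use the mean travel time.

t̄ = (24.6 + 21.8 + 25.0) / 3 = 23.8 s
v_surface = L / t̄ = 88.8 / 23.8 = 3.731 ft/s
v_mean = 0.87 × 3.731 = 3.246 ft/s
Q = A × v_mean = 57.2 × 3.246 = 185.7 ft³/s

186 ft³/s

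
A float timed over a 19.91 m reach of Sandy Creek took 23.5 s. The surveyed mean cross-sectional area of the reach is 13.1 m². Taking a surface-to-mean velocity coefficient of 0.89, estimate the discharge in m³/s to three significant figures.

v_surface = L / t̄ = 19.91 / 23.5 = 0.8472 m/s
v_mean = 0.89 × 0.8472 = 0.7540 m/s
Q = A × v_mean = 13.1 × 0.7540 = 9.878 m³/s

9.88 m³/s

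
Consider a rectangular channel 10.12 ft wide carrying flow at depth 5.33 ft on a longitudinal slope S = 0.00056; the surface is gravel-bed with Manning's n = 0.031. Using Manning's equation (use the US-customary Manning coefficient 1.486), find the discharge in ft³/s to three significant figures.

A = b·y = 10.12 × 5.33 = 53.94 ft²
P = b + 2y = 10.12 + 2×5.33 = 20.78 ft
R = A/P = 53.94/20.78 = 2.596 ft
Q = (1.486/n)·A·R^(2/3)·S^(1/2) = (1.486/0.031) × 53.94 × 2.596^(2/3) × 0.00056^(1/2) = 115.6 ft³/s

116 ft³/s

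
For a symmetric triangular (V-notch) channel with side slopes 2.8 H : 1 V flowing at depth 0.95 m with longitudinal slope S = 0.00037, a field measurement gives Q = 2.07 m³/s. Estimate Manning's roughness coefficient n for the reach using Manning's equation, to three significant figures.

A = z·y² = 2.8×0.95² = 2.527 m²
P = 2y√(1+z²) = 2×0.95×√(1+2.8²) = 5.649 m
R = A/P = 2.527/5.649 = 0.4473 m
n = (1/Q)·A·R^(2/3)·S^(1/2) = (1/2.07) × 2.527 × 0.5849 × 0.01924 = 0.01373

0.0137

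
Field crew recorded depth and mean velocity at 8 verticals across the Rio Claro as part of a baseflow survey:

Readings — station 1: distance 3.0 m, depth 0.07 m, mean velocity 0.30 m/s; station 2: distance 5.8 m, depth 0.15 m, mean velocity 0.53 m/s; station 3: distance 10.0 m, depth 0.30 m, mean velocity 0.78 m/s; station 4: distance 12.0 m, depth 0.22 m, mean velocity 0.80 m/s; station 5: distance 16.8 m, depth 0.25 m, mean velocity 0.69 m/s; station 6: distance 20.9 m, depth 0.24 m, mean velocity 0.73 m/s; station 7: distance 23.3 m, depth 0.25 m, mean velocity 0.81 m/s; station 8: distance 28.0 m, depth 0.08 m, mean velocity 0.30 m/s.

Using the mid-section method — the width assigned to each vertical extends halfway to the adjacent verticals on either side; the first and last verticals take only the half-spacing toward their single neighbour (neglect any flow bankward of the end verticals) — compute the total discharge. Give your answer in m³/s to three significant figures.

w_1 = (5.8 − 3.0)/2 = 1.4 m; q_1 = 0.30 × 0.07 × 1.4 = 0.02940 m³/s
w_2 = (10.0 − 3.0)/2 = 3.5 m; q_2 = 0.53 × 0.15 × 3.5 = 0.2783 m³/s
w_3 = (12.0 − 5.8)/2 = 3.1 m; q_3 = 0.78 × 0.30 × 3.1 = 0.7254 m³/s
w_4 = (16.8 − 10.0)/2 = 3.4 m; q_4 = 0.80 × 0.22 × 3.4 = 0.5984 m³/s
w_5 = (20.9 − 12.0)/2 = 4.45 m; q_5 = 0.69 × 0.25 × 4.45 = 0.7676 m³/s
w_6 = (23.3 − 16.8)/2 = 3.25 m; q_6 = 0.73 × 0.24 × 3.25 = 0.5694 m³/s
w_7 = (28.0 − 20.9)/2 = 3.55 m; q_7 = 0.81 × 0.25 × 3.55 = 0.7189 m³/s
w_8 = (28.0 − 23.3)/2 = 2.35 m; q_8 = 0.30 × 0.08 × 2.35 = 0.05640 m³/s
Q = Σ qᵢ = 3.744 m³/s

3.74 m³/s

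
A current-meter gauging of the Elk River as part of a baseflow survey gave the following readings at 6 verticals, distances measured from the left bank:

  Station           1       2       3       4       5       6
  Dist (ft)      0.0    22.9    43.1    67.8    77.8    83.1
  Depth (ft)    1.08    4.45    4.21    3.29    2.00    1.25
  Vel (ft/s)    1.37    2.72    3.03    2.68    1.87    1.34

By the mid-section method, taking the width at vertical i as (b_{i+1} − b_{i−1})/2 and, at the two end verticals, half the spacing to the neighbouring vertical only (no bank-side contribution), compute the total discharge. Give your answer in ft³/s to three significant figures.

750 ft³/s

w_1 = (22.9 − 0.0)/2 = 11.45 ft; q_1 = 1.37 × 1.08 × 11.45 = 16.94 ft³/s
w_2 = (43.1 − 0.0)/2 = 21.55 ft; q_2 = 2.72 × 4.45 × 21.55 = 260.8 ft³/s
w_3 = (67.8 − 22.9)/2 = 22.45 ft; q_3 = 3.03 × 4.21 × 22.45 = 286.4 ft³/s
w_4 = (77.8 − 43.1)/2 = 17.35 ft; q_4 = 2.68 × 3.29 × 17.35 = 153.0 ft³/s
w_5 = (83.1 − 67.8)/2 = 7.65 ft; q_5 = 1.87 × 2.00 × 7.65 = 28.61 ft³/s
w_6 = (83.1 − 77.8)/2 = 2.65 ft; q_6 = 1.34 × 1.25 × 2.65 = 4.439 ft³/s
Q = Σ qᵢ = 750.2 ft³/s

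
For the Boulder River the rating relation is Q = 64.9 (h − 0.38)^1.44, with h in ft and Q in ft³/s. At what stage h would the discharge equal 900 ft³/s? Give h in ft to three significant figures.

h − h₀ = (Q/C)^(1/b) = (900/64.9)^(1/1.44) = 6.209 ft
h = 0.38 + 6.209 = 6.589 ft

6.59 ft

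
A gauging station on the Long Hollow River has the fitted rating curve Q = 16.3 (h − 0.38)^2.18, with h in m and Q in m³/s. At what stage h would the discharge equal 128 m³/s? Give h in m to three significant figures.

2.95 m

h − h₀ = (Q/C)^(1/b) = (128/16.3)^(1/2.18) = 2.574 m
h = 0.38 + 2.574 = 2.954 m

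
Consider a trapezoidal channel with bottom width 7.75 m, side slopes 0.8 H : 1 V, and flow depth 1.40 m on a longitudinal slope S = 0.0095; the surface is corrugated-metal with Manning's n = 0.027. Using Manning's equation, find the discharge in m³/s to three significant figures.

47.6 m³/s

A = (b + z·y)·y = (7.75 + 0.8×1.40)×1.40 = 12.42 m²
P = b + 2y√(1+z²) = 7.75 + 2×1.40×√(1+0.8²) = 11.34 m
R = A/P = 12.42/11.34 = 1.095 m
Q = (1/n)·A·R^(2/3)·S^(1/2) = (1/0.027) × 12.42 × 1.095^(2/3) × 0.0095^(1/2) = 47.64 m³/s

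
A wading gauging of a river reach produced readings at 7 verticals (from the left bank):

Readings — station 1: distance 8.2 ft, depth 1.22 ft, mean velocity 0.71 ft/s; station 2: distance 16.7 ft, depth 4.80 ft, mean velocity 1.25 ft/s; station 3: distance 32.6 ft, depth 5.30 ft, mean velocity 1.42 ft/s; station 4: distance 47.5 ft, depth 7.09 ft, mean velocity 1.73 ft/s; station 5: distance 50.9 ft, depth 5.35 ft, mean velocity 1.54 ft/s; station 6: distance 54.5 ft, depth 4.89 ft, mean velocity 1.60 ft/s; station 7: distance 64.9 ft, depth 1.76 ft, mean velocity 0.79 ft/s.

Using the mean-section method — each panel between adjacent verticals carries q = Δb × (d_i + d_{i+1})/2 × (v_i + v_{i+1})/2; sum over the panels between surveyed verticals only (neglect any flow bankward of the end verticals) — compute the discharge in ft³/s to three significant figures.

382 ft³/s

Panel 1-2: Δb = 8.5 ft, d̄ = (1.22+4.80)/2 = 3.01, v̄ = (0.71+1.25)/2 = 0.98 → q = 8.5×3.01×0.98 = 25.07 ft³/s
Panel 2-3: Δb = 15.9 ft, d̄ = (4.80+5.30)/2 = 5.05, v̄ = (1.25+1.42)/2 = 1.335 → q = 15.9×5.05×1.335 = 107.2 ft³/s
Panel 3-4: Δb = 14.9 ft, d̄ = (5.30+7.09)/2 = 6.195, v̄ = (1.42+1.73)/2 = 1.575 → q = 14.9×6.195×1.575 = 145.4 ft³/s
Panel 4-5: Δb = 3.4 ft, d̄ = (7.09+5.35)/2 = 6.22, v̄ = (1.73+1.54)/2 = 1.635 → q = 3.4×6.22×1.635 = 34.58 ft³/s
Panel 5-6: Δb = 3.6 ft, d̄ = (5.35+4.89)/2 = 5.12, v̄ = (1.54+1.60)/2 = 1.57 → q = 3.6×5.12×1.57 = 28.94 ft³/s
Panel 6-7: Δb = 10.4 ft, d̄ = (4.89+1.76)/2 = 3.325, v̄ = (1.60+0.79)/2 = 1.195 → q = 10.4×3.325×1.195 = 41.32 ft³/s
Q = Σ q = 382.5 ft³/s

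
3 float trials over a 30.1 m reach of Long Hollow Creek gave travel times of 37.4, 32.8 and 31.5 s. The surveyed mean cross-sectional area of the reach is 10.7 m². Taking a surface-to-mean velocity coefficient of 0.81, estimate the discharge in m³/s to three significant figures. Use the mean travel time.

7.70 m³/s

t̄ = (37.4 + 32.8 + 31.5) / 3 = 33.9 s
v_surface = L / t̄ = 30.1 / 33.9 = 0.8879 m/s
v_mean = 0.81 × 0.8879 = 0.7192 m/s
Q = A × v_mean = 10.7 × 0.7192 = 7.695 m³/s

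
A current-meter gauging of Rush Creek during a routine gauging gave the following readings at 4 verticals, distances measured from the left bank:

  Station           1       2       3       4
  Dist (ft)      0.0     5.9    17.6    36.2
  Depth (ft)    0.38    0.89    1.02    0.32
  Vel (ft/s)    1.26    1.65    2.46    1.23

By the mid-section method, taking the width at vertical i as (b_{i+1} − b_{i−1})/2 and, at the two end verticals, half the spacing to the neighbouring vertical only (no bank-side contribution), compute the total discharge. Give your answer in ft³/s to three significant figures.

w_1 = (5.9 − 0.0)/2 = 2.95 ft; q_1 = 1.26 × 0.38 × 2.95 = 1.412 ft³/s
w_2 = (17.6 − 0.0)/2 = 8.8 ft; q_2 = 1.65 × 0.89 × 8.8 = 12.92 ft³/s
w_3 = (36.2 − 5.9)/2 = 15.15 ft; q_3 = 2.46 × 1.02 × 15.15 = 38.01 ft³/s
w_4 = (36.2 − 17.6)/2 = 9.3 ft; q_4 = 1.23 × 0.32 × 9.3 = 3.660 ft³/s
Q = Σ qᵢ = 56.01 ft³/s

56.0 ft³/s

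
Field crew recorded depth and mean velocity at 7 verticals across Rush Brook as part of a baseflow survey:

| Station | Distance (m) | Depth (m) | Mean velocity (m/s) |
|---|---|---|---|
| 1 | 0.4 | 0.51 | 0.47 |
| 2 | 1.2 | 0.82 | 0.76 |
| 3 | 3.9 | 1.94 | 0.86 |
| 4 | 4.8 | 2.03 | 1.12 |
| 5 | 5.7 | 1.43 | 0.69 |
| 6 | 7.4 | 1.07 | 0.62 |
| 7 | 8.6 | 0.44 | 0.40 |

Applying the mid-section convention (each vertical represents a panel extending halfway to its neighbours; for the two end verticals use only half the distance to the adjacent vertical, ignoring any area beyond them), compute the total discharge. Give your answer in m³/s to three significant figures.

w_1 = (1.2 − 0.4)/2 = 0.4 m; q_1 = 0.47 × 0.51 × 0.4 = 0.09588 m³/s
w_2 = (3.9 − 0.4)/2 = 1.75 m; q_2 = 0.76 × 0.82 × 1.75 = 1.091 m³/s
w_3 = (4.8 − 1.2)/2 = 1.8 m; q_3 = 0.86 × 1.94 × 1.8 = 3.003 m³/s
w_4 = (5.7 − 3.9)/2 = 0.9 m; q_4 = 1.12 × 2.03 × 0.9 = 2.046 m³/s
w_5 = (7.4 − 4.8)/2 = 1.3 m; q_5 = 0.69 × 1.43 × 1.3 = 1.283 m³/s
w_6 = (8.6 − 5.7)/2 = 1.45 m; q_6 = 0.62 × 1.07 × 1.45 = 0.9619 m³/s
w_7 = (8.6 − 7.4)/2 = 0.6 m; q_7 = 0.40 × 0.44 × 0.6 = 0.1056 m³/s
Q = Σ qᵢ = 8.586 m³/s

8.59 m³/s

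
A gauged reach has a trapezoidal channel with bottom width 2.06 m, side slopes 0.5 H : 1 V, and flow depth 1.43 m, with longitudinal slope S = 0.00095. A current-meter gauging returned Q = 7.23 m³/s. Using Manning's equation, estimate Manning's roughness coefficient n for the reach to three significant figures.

A = (b + z·y)·y = (2.06 + 0.5×1.43)×1.43 = 3.968 m²
P = b + 2y√(1+z²) = 2.06 + 2×1.43×√(1+0.5²) = 5.258 m
R = A/P = 3.968/5.258 = 0.7548 m
n = (1/Q)·A·R^(2/3)·S^(1/2) = (1/7.23) × 3.968 × 0.8290 × 0.03082 = 0.01402

0.0140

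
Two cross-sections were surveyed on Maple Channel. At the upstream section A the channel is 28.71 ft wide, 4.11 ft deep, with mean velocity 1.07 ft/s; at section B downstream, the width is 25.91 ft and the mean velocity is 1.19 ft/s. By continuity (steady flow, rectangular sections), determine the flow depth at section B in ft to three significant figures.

4.09 ft

Q = A₁V₁ = (28.71×4.11) × 1.07 = 126.3 ft³/s
d₂ = Q/(b₂ V₂) = 126.3/(25.91×1.19) = 4.095 ft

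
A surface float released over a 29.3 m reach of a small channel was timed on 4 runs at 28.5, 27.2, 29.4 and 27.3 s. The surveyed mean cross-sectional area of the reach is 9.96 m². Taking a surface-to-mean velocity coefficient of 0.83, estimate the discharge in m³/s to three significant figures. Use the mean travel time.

t̄ = (28.5 + 27.2 + 29.4 + 27.3) / 4 = 28.1 s
v_surface = L / t̄ = 29.3 / 28.1 = 1.043 m/s
v_mean = 0.83 × 1.043 = 0.8654 m/s
Q = A × v_mean = 9.96 × 0.8654 = 8.620 m³/s

8.62 m³/s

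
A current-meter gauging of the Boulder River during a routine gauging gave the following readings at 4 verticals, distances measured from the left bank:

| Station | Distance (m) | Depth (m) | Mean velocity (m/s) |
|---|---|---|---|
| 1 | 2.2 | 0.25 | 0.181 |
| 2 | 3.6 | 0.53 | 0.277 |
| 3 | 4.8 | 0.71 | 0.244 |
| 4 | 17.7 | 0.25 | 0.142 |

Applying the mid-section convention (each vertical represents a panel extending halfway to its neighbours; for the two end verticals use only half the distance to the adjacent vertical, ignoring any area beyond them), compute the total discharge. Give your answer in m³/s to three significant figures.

1.67 m³/s

w_1 = (3.6 − 2.2)/2 = 0.7 m; q_1 = 0.181 × 0.25 × 0.7 = 0.03168 m³/s
w_2 = (4.8 − 2.2)/2 = 1.3 m; q_2 = 0.277 × 0.53 × 1.3 = 0.1909 m³/s
w_3 = (17.7 − 3.6)/2 = 7.05 m; q_3 = 0.244 × 0.71 × 7.05 = 1.221 m³/s
w_4 = (17.7 − 4.8)/2 = 6.45 m; q_4 = 0.142 × 0.25 × 6.45 = 0.2290 m³/s
Q = Σ qᵢ = 1.673 m³/s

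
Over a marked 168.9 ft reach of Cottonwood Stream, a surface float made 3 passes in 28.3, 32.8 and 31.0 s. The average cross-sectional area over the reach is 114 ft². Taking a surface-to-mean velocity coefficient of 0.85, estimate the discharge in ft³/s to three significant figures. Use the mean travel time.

533 ft³/s

t̄ = (28.3 + 32.8 + 31.0) / 3 = 30.7 s
v_surface = L / t̄ = 168.9 / 30.7 = 5.502 ft/s
v_mean = 0.85 × 5.502 = 4.676 ft/s
Q = A × v_mean = 114 × 4.676 = 533.1 ft³/s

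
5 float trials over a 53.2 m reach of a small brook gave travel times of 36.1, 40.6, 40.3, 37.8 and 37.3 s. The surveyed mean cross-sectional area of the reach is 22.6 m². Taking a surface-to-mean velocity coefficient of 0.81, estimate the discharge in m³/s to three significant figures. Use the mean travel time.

t̄ = (36.1 + 40.6 + 40.3 + 37.8 + 37.3) / 5 = 38.42 s
v_surface = L / t̄ = 53.2 / 38.42 = 1.385 m/s
v_mean = 0.81 × 1.385 = 1.122 m/s
Q = A × v_mean = 22.6 × 1.122 = 25.35 m³/s

25.3 m³/s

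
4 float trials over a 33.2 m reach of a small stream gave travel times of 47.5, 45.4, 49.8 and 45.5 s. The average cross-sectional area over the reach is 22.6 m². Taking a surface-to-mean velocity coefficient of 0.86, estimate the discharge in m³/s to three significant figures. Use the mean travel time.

13.7 m³/s

t̄ = (47.5 + 45.4 + 49.8 + 45.5) / 4 = 47.05 s
v_surface = L / t̄ = 33.2 / 47.05 = 0.7056 m/s
v_mean = 0.86 × 0.7056 = 0.6068 m/s
Q = A × v_mean = 22.6 × 0.6068 = 13.71 m³/s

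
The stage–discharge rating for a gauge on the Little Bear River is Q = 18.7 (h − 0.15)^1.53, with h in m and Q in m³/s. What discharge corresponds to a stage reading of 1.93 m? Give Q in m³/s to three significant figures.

Q = 18.7 × (1.93 − 0.15)^1.53 = 18.7 × 1.78^1.53 = 45.18 m³/s

45.2 m³/s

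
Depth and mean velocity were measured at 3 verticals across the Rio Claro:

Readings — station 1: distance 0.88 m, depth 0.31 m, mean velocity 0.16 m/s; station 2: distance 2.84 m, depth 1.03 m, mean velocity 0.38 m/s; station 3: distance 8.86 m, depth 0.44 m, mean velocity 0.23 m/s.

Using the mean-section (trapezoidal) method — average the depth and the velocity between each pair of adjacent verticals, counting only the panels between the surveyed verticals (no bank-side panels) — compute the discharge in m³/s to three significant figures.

Panel 1-2: Δb = 1.96 m, d̄ = (0.31+1.03)/2 = 0.67, v̄ = (0.16+0.38)/2 = 0.27 → q = 1.96×0.67×0.27 = 0.3546 m³/s
Panel 2-3: Δb = 6.02 m, d̄ = (1.03+0.44)/2 = 0.735, v̄ = (0.38+0.23)/2 = 0.305 → q = 6.02×0.735×0.305 = 1.350 m³/s
Q = Σ q = 1.704 m³/s

1.70 m³/s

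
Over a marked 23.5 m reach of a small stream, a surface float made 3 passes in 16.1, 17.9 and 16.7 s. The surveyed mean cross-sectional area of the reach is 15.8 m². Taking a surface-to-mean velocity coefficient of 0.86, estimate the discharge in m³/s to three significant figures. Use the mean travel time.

18.9 m³/s

t̄ = (16.1 + 17.9 + 16.7) / 3 = 16.9 s
v_surface = L / t̄ = 23.5 / 16.9 = 1.391 m/s
v_mean = 0.86 × 1.391 = 1.196 m/s
Q = A × v_mean = 15.8 × 1.196 = 18.89 m³/s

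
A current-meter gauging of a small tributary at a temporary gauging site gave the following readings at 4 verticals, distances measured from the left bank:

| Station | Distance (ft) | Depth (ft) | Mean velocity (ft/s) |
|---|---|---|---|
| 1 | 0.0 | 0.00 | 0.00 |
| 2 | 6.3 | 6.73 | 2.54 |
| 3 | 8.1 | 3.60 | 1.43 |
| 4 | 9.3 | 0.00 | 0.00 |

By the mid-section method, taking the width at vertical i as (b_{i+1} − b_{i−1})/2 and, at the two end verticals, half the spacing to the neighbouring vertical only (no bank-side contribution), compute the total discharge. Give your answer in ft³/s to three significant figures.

77.0 ft³/s

w_2 = (8.1 − 0.0)/2 = 4.05 ft; q_2 = 2.54 × 6.73 × 4.05 = 69.23 ft³/s
w_3 = (9.3 − 6.3)/2 = 1.5 ft; q_3 = 1.43 × 3.60 × 1.5 = 7.722 ft³/s
Stations 1, 4 contribute zero (depth or velocity is 0).
Q = Σ qᵢ = 76.95 ft³/s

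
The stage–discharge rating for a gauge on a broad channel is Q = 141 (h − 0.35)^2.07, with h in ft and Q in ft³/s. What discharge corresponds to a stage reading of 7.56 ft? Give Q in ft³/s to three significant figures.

Q = 141 × (7.56 − 0.35)^2.07 = 141 × 7.21^2.07 = 8417 ft³/s

8420 ft³/s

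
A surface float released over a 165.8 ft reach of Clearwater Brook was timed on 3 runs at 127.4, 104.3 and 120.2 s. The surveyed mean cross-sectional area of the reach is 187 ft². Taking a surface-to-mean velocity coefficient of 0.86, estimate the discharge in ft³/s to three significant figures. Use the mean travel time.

227 ft³/s

t̄ = (127.4 + 104.3 + 120.2) / 3 = 117.3 s
v_surface = L / t̄ = 165.8 / 117.3 = 1.413 ft/s
v_mean = 0.86 × 1.413 = 1.216 ft/s
Q = A × v_mean = 187 × 1.216 = 227.3 ft³/s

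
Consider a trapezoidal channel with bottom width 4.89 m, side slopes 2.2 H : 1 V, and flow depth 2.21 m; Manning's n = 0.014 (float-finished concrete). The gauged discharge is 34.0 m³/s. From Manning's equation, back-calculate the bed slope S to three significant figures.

A = (b + z·y)·y = (4.89 + 2.2×2.21)×2.21 = 21.55 m²
P = b + 2y√(1+z²) = 4.89 + 2×2.21×√(1+2.2²) = 15.57 m
R = A/P = 21.55/15.57 = 1.384 m
S = (Q·n / (1·A·R^(2/3)))² = (34.0×0.014 / (1×21.55×1.242))² = 0.0003163

0.000316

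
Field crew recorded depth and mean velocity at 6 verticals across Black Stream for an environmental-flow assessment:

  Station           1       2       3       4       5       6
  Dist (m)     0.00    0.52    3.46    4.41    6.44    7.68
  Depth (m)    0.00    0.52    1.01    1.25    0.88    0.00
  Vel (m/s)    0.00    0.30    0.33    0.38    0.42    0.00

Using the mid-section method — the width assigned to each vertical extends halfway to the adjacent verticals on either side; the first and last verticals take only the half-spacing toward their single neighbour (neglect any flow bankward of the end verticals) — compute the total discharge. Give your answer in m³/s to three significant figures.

w_2 = (3.46 − 0.00)/2 = 1.73 m; q_2 = 0.30 × 0.52 × 1.73 = 0.2699 m³/s
w_3 = (4.41 − 0.52)/2 = 1.945 m; q_3 = 0.33 × 1.01 × 1.945 = 0.6483 m³/s
w_4 = (6.44 − 3.46)/2 = 1.49 m; q_4 = 0.38 × 1.25 × 1.49 = 0.7078 m³/s
w_5 = (7.68 − 4.41)/2 = 1.635 m; q_5 = 0.42 × 0.88 × 1.635 = 0.6043 m³/s
Stations 1, 6 contribute zero (depth or velocity is 0).
Q = Σ qᵢ = 2.230 m³/s

2.23 m³/s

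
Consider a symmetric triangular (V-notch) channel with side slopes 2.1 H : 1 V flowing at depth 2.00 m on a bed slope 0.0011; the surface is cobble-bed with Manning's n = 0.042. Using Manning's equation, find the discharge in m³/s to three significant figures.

6.20 m³/s

A = z·y² = 2.1×2.00² = 8.400 m²
P = 2y√(1+z²) = 2×2.00×√(1+2.1²) = 9.304 m
R = A/P = 8.400/9.304 = 0.9029 m
Q = (1/n)·A·R^(2/3)·S^(1/2) = (1/0.042) × 8.400 × 0.9029^(2/3) × 0.0011^(1/2) = 6.196 m³/s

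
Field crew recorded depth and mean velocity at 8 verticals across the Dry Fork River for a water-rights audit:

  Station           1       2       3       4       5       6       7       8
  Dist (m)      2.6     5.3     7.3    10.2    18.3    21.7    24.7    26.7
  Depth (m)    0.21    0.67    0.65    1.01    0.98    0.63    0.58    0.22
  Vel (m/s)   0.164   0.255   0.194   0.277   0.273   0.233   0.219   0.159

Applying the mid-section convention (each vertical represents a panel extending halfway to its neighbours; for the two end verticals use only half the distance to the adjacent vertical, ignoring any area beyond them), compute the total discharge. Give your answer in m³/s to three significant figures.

w_1 = (5.3 − 2.6)/2 = 1.35 m; q_1 = 0.164 × 0.21 × 1.35 = 0.04649 m³/s
w_2 = (7.3 − 2.6)/2 = 2.35 m; q_2 = 0.255 × 0.67 × 2.35 = 0.4015 m³/s
w_3 = (10.2 − 5.3)/2 = 2.45 m; q_3 = 0.194 × 0.65 × 2.45 = 0.3089 m³/s
w_4 = (18.3 − 7.3)/2 = 5.5 m; q_4 = 0.277 × 1.01 × 5.5 = 1.539 m³/s
w_5 = (21.7 − 10.2)/2 = 5.75 m; q_5 = 0.273 × 0.98 × 5.75 = 1.538 m³/s
w_6 = (24.7 − 18.3)/2 = 3.2 m; q_6 = 0.233 × 0.63 × 3.2 = 0.4697 m³/s
w_7 = (26.7 − 21.7)/2 = 2.5 m; q_7 = 0.219 × 0.58 × 2.5 = 0.3176 m³/s
w_8 = (26.7 − 24.7)/2 = 1 m; q_8 = 0.159 × 0.22 × 1 = 0.03498 m³/s
Q = Σ qᵢ = 4.656 m³/s

4.66 m³/s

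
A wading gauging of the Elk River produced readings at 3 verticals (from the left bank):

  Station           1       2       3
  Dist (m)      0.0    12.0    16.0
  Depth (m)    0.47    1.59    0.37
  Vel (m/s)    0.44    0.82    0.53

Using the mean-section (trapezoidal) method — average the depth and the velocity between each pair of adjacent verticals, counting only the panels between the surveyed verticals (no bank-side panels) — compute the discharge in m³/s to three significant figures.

Panel 1-2: Δb = 12 m, d̄ = (0.47+1.59)/2 = 1.03, v̄ = (0.44+0.82)/2 = 0.63 → q = 12×1.03×0.63 = 7.787 m³/s
Panel 2-3: Δb = 4 m, d̄ = (1.59+0.37)/2 = 0.98, v̄ = (0.82+0.53)/2 = 0.675 → q = 4×0.98×0.675 = 2.646 m³/s
Q = Σ q = 10.43 m³/s

10.4 m³/s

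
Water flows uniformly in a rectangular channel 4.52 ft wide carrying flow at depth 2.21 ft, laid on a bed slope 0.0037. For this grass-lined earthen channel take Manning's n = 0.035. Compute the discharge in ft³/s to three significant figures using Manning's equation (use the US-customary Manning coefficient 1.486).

A = b·y = 4.52 × 2.21 = 9.989 ft²
P = b + 2y = 4.52 + 2×2.21 = 8.940 ft
R = A/P = 9.989/8.940 = 1.117 ft
Q = (1.486/n)·A·R^(2/3)·S^(1/2) = (1.486/0.035) × 9.989 × 1.117^(2/3) × 0.0037^(1/2) = 27.78 ft³/s

27.8 ft³/s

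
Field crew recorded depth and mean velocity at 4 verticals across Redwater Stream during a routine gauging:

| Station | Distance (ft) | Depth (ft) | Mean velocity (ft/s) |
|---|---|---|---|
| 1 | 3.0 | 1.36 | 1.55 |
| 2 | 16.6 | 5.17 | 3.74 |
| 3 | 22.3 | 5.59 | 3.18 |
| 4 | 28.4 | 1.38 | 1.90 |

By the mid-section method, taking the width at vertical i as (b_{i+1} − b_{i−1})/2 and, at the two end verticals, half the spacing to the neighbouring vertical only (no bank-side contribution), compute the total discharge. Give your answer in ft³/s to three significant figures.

314 ft³/s

w_1 = (16.6 − 3.0)/2 = 6.8 ft; q_1 = 1.55 × 1.36 × 6.8 = 14.33 ft³/s
w_2 = (22.3 − 3.0)/2 = 9.65 ft; q_2 = 3.74 × 5.17 × 9.65 = 186.6 ft³/s
w_3 = (28.4 − 16.6)/2 = 5.9 ft; q_3 = 3.18 × 5.59 × 5.9 = 104.9 ft³/s
w_4 = (28.4 − 22.3)/2 = 3.05 ft; q_4 = 1.90 × 1.38 × 3.05 = 7.997 ft³/s
Q = Σ qᵢ = 313.8 ft³/s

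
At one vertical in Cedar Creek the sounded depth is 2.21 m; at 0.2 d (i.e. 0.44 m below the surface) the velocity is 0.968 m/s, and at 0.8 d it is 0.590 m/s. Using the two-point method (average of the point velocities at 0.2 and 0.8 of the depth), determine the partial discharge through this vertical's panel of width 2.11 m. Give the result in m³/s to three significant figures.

3.63 m³/s

v̄ = (0.968 + 0.590) / 2 = 0.7790 m/s
q = v̄ × d × w = 0.7790 × 2.21 × 2.11 = 3.633 m³/s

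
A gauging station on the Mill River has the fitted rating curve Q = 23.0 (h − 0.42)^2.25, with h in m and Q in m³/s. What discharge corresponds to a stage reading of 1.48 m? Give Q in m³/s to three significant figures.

Q = 23.0 × (1.48 − 0.42)^2.25 = 23.0 × 1.06^2.25 = 26.22 m³/s

26.2 m³/s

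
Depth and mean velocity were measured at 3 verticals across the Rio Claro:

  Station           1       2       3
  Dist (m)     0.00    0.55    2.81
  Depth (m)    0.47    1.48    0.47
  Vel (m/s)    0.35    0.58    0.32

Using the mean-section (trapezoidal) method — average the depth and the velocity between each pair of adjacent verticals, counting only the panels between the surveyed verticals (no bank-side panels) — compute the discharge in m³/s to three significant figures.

1.24 m³/s

Panel 1-2: Δb = 0.55 m, d̄ = (0.47+1.48)/2 = 0.975, v̄ = (0.35+0.58)/2 = 0.465 → q = 0.55×0.975×0.465 = 0.2494 m³/s
Panel 2-3: Δb = 2.26 m, d̄ = (1.48+0.47)/2 = 0.975, v̄ = (0.58+0.32)/2 = 0.45 → q = 2.26×0.975×0.45 = 0.9916 m³/s
Q = Σ q = 1.241 m³/s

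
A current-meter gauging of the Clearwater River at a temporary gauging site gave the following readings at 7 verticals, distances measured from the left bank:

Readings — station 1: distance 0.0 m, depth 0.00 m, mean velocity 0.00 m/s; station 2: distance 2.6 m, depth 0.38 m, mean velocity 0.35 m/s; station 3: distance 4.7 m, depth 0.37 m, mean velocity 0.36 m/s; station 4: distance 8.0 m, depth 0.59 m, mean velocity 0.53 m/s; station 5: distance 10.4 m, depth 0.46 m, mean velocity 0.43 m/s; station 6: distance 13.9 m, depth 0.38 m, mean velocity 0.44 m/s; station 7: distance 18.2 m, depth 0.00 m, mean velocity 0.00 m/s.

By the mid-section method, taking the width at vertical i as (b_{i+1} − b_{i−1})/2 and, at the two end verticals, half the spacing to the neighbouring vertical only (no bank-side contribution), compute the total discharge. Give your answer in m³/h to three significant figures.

w_2 = (4.7 − 0.0)/2 = 2.35 m; q_2 = 0.35 × 0.38 × 2.35 = 0.3126 m³/s
w_3 = (8.0 − 2.6)/2 = 2.7 m; q_3 = 0.36 × 0.37 × 2.7 = 0.3596 m³/s
w_4 = (10.4 − 4.7)/2 = 2.85 m; q_4 = 0.53 × 0.59 × 2.85 = 0.8912 m³/s
w_5 = (13.9 − 8.0)/2 = 2.95 m; q_5 = 0.43 × 0.46 × 2.95 = 0.5835 m³/s
w_6 = (18.2 − 10.4)/2 = 3.9 m; q_6 = 0.44 × 0.38 × 3.9 = 0.6521 m³/s
Stations 1, 7 contribute zero (depth or velocity is 0).
Q = Σ qᵢ = 2.799 m³/s
= 2.799 × 3600 = 10080 m³/h

10100 m³/h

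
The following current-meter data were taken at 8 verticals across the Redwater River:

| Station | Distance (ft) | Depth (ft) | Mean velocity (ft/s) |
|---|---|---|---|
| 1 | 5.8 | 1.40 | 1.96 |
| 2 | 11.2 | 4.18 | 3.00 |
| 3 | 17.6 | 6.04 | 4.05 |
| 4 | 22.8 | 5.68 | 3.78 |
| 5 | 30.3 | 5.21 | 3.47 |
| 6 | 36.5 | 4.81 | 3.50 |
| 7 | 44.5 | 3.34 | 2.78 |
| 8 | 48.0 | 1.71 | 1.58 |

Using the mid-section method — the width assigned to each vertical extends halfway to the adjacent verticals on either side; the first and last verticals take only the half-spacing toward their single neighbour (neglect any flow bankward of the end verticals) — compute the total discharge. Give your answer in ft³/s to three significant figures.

w_1 = (11.2 − 5.8)/2 = 2.7 ft; q_1 = 1.96 × 1.40 × 2.7 = 7.409 ft³/s
w_2 = (17.6 − 5.8)/2 = 5.9 ft; q_2 = 3.00 × 4.18 × 5.9 = 73.99 ft³/s
w_3 = (22.8 − 11.2)/2 = 5.8 ft; q_3 = 4.05 × 6.04 × 5.8 = 141.9 ft³/s
w_4 = (30.3 − 17.6)/2 = 6.35 ft; q_4 = 3.78 × 5.68 × 6.35 = 136.3 ft³/s
w_5 = (36.5 − 22.8)/2 = 6.85 ft; q_5 = 3.47 × 5.21 × 6.85 = 123.8 ft³/s
w_6 = (44.5 − 30.3)/2 = 7.1 ft; q_6 = 3.50 × 4.81 × 7.1 = 119.5 ft³/s
w_7 = (48.0 − 36.5)/2 = 5.75 ft; q_7 = 2.78 × 3.34 × 5.75 = 53.39 ft³/s
w_8 = (48.0 − 44.5)/2 = 1.75 ft; q_8 = 1.58 × 1.71 × 1.75 = 4.728 ft³/s
Q = Σ qᵢ = 661.1 ft³/s

661 ft³/s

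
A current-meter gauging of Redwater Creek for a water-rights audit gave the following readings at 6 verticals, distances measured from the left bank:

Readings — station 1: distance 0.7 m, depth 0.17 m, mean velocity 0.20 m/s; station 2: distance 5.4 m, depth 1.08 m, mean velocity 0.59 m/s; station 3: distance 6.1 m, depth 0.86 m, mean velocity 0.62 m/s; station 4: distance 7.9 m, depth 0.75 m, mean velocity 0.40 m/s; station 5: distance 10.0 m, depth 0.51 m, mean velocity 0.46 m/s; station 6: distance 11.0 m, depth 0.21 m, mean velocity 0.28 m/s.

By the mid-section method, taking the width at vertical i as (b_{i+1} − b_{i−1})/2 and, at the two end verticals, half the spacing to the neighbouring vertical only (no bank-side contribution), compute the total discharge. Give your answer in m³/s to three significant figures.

w_1 = (5.4 − 0.7)/2 = 2.35 m; q_1 = 0.20 × 0.17 × 2.35 = 0.07990 m³/s
w_2 = (6.1 − 0.7)/2 = 2.7 m; q_2 = 0.59 × 1.08 × 2.7 = 1.720 m³/s
w_3 = (7.9 − 5.4)/2 = 1.25 m; q_3 = 0.62 × 0.86 × 1.25 = 0.6665 m³/s
w_4 = (10.0 − 6.1)/2 = 1.95 m; q_4 = 0.40 × 0.75 × 1.95 = 0.5850 m³/s
w_5 = (11.0 − 7.9)/2 = 1.55 m; q_5 = 0.46 × 0.51 × 1.55 = 0.3636 m³/s
w_6 = (11.0 − 10.0)/2 = 0.5 m; q_6 = 0.28 × 0.21 × 0.5 = 0.02940 m³/s
Q = Σ qᵢ = 3.445 m³/s

3.44 m³/s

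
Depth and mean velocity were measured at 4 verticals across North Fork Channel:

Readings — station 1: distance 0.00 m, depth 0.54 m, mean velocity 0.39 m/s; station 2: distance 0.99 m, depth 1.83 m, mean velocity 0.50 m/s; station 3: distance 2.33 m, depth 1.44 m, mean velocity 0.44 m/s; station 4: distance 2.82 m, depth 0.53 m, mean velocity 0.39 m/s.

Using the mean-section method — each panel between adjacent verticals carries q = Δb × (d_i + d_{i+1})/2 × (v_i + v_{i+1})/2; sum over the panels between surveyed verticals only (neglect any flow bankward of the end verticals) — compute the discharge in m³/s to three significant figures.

Panel 1-2: Δb = 0.99 m, d̄ = (0.54+1.83)/2 = 1.185, v̄ = (0.39+0.50)/2 = 0.445 → q = 0.99×1.185×0.445 = 0.5221 m³/s
Panel 2-3: Δb = 1.34 m, d̄ = (1.83+1.44)/2 = 1.635, v̄ = (0.50+0.44)/2 = 0.47 → q = 1.34×1.635×0.47 = 1.030 m³/s
Panel 3-4: Δb = 0.49 m, d̄ = (1.44+0.53)/2 = 0.985, v̄ = (0.44+0.39)/2 = 0.415 → q = 0.49×0.985×0.415 = 0.2003 m³/s
Q = Σ q = 1.752 m³/s

1.75 m³/s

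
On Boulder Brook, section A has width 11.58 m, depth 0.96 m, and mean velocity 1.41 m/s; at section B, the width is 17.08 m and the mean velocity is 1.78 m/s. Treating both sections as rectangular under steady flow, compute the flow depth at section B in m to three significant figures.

Q = A₁V₁ = (11.58×0.96) × 1.41 = 15.67 m³/s
d₂ = Q/(b₂ V₂) = 15.67/(17.08×1.78) = 0.5156 m

0.516 m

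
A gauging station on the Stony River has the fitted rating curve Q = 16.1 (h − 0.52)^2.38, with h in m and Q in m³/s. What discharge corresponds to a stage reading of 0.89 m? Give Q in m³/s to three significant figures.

Q = 16.1 × (0.89 − 0.52)^2.38 = 16.1 × 0.37^2.38 = 1.511 m³/s

1.51 m³/s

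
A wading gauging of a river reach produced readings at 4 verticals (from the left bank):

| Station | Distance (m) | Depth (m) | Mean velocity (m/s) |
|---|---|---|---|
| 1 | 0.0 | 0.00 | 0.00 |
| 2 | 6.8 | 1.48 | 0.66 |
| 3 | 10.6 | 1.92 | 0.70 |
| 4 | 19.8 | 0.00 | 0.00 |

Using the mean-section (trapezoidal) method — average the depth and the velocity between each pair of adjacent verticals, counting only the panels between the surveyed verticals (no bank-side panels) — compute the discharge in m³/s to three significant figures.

Panel 1-2: Δb = 6.8 m, d̄ = (0.00+1.48)/2 = 0.74, v̄ = (0.00+0.66)/2 = 0.33 → q = 6.8×0.74×0.33 = 1.661 m³/s
Panel 2-3: Δb = 3.8 m, d̄ = (1.48+1.92)/2 = 1.7, v̄ = (0.66+0.70)/2 = 0.68 → q = 3.8×1.7×0.68 = 4.393 m³/s
Panel 3-4: Δb = 9.2 m, d̄ = (1.92+0.00)/2 = 0.96, v̄ = (0.70+0.00)/2 = 0.35 → q = 9.2×0.96×0.35 = 3.091 m³/s
Q = Σ q = 9.145 m³/s

9.14 m³/s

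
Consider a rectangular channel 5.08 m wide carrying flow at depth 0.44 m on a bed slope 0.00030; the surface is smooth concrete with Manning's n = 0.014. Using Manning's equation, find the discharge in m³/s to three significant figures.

A = b·y = 5.08 × 0.44 = 2.235 m²
P = b + 2y = 5.08 + 2×0.44 = 5.960 m
R = A/P = 2.235/5.960 = 0.3750 m
Q = (1/n)·A·R^(2/3)·S^(1/2) = (1/0.014) × 2.235 × 0.3750^(2/3) × 0.00030^(1/2) = 1.438 m³/s

1.44 m³/s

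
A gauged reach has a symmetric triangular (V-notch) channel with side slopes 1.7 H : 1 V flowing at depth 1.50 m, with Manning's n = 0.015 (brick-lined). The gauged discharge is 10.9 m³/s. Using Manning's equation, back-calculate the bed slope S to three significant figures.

A = z·y² = 1.7×1.50² = 3.825 m²
P = 2y√(1+z²) = 2×1.50×√(1+1.7²) = 5.917 m
R = A/P = 3.825/5.917 = 0.6465 m
S = (Q·n / (1·A·R^(2/3)))² = (10.9×0.015 / (1×3.825×0.7476))² = 0.003269

0.00327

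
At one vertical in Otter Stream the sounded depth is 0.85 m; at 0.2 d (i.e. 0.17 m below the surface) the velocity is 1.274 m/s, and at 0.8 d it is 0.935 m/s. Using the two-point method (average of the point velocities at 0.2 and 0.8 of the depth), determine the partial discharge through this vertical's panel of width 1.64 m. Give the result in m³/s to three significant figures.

1.54 m³/s

v̄ = (1.274 + 0.935) / 2 = 1.105 m/s
q = v̄ × d × w = 1.105 × 0.85 × 1.64 = 1.540 m³/s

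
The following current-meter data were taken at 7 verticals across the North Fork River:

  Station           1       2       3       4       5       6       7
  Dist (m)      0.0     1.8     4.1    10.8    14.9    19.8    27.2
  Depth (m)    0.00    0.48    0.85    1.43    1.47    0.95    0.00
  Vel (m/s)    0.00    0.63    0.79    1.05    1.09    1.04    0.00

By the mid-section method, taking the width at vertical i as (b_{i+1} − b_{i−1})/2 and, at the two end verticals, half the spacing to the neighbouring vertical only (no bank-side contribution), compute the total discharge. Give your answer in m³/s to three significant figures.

w_2 = (4.1 − 0.0)/2 = 2.05 m; q_2 = 0.63 × 0.48 × 2.05 = 0.6199 m³/s
w_3 = (10.8 − 1.8)/2 = 4.5 m; q_3 = 0.79 × 0.85 × 4.5 = 3.022 m³/s
w_4 = (14.9 − 4.1)/2 = 5.4 m; q_4 = 1.05 × 1.43 × 5.4 = 8.108 m³/s
w_5 = (19.8 − 10.8)/2 = 4.5 m; q_5 = 1.09 × 1.47 × 4.5 = 7.210 m³/s
w_6 = (27.2 − 14.9)/2 = 6.15 m; q_6 = 1.04 × 0.95 × 6.15 = 6.076 m³/s
Stations 1, 7 contribute zero (depth or velocity is 0).
Q = Σ qᵢ = 25.04 m³/s

25.0 m³/s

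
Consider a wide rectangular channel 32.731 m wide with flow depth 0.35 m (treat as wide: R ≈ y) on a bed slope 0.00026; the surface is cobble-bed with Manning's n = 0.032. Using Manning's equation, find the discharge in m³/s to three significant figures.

A = b·y = 32.731 × 0.35 = 11.46 m²
Wide channel: R ≈ y = 0.35 m
Q = (1/n)·A·R^(2/3)·S^(1/2) = (1/0.032) × 11.46 × 0.3500^(2/3) × 0.00026^(1/2) = 2.867 m³/s

2.87 m³/s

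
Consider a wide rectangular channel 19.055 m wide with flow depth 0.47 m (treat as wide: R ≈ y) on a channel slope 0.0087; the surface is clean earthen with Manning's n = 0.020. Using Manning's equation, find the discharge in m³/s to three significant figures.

A = b·y = 19.055 × 0.47 = 8.956 m²
Wide channel: R ≈ y = 0.47 m
Q = (1/n)·A·R^(2/3)·S^(1/2) = (1/0.020) × 8.956 × 0.4700^(2/3) × 0.0087^(1/2) = 25.25 m³/s

25.2 m³/s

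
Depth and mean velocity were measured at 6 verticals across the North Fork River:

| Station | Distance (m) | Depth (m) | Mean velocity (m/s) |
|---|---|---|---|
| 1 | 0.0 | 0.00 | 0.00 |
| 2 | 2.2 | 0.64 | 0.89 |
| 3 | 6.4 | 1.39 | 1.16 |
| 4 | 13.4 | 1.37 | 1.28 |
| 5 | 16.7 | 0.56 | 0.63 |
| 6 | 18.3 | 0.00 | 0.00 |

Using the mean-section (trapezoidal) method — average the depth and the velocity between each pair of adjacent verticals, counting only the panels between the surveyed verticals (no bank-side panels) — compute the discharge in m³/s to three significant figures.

Panel 1-2: Δb = 2.2 m, d̄ = (0.00+0.64)/2 = 0.32, v̄ = (0.00+0.89)/2 = 0.445 → q = 2.2×0.32×0.445 = 0.3133 m³/s
Panel 2-3: Δb = 4.2 m, d̄ = (0.64+1.39)/2 = 1.015, v̄ = (0.89+1.16)/2 = 1.025 → q = 4.2×1.015×1.025 = 4.370 m³/s
Panel 3-4: Δb = 7 m, d̄ = (1.39+1.37)/2 = 1.38, v̄ = (1.16+1.28)/2 = 1.22 → q = 7×1.38×1.22 = 11.79 m³/s
Panel 4-5: Δb = 3.3 m, d̄ = (1.37+0.56)/2 = 0.965, v̄ = (1.28+0.63)/2 = 0.955 → q = 3.3×0.965×0.955 = 3.041 m³/s
Panel 5-6: Δb = 1.6 m, d̄ = (0.56+0.00)/2 = 0.28, v̄ = (0.63+0.00)/2 = 0.315 → q = 1.6×0.28×0.315 = 0.1411 m³/s
Q = Σ q = 19.65 m³/s

19.7 m³/s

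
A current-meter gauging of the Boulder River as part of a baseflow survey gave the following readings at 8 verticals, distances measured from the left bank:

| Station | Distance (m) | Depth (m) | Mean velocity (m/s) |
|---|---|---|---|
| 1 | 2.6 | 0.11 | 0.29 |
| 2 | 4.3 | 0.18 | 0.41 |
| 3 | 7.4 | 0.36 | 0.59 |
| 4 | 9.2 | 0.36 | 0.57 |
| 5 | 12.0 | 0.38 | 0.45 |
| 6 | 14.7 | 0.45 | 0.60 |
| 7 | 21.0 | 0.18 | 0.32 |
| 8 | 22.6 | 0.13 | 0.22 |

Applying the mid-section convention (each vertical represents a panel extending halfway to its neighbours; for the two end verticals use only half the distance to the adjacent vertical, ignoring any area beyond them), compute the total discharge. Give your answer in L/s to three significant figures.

w_1 = (4.3 − 2.6)/2 = 0.85 m; q_1 = 0.29 × 0.11 × 0.85 = 0.02712 m³/s
w_2 = (7.4 − 2.6)/2 = 2.4 m; q_2 = 0.41 × 0.18 × 2.4 = 0.1771 m³/s
w_3 = (9.2 − 4.3)/2 = 2.45 m; q_3 = 0.59 × 0.36 × 2.45 = 0.5204 m³/s
w_4 = (12.0 − 7.4)/2 = 2.3 m; q_4 = 0.57 × 0.36 × 2.3 = 0.4720 m³/s
w_5 = (14.7 − 9.2)/2 = 2.75 m; q_5 = 0.45 × 0.38 × 2.75 = 0.4703 m³/s
w_6 = (21.0 − 12.0)/2 = 4.5 m; q_6 = 0.60 × 0.45 × 4.5 = 1.215 m³/s
w_7 = (22.6 − 14.7)/2 = 3.95 m; q_7 = 0.32 × 0.18 × 3.95 = 0.2275 m³/s
w_8 = (22.6 − 21.0)/2 = 0.8 m; q_8 = 0.22 × 0.13 × 0.8 = 0.02288 m³/s
Q = Σ qᵢ = 3.132 m³/s
= 3.132 × 1000 = 3132 L/s

3130 L/s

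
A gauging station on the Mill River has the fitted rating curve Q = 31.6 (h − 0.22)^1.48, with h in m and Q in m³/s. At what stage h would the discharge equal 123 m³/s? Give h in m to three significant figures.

2.72 m

h − h₀ = (Q/C)^(1/b) = (123/31.6)^(1/1.48) = 2.505 m
h = 0.22 + 2.505 = 2.725 m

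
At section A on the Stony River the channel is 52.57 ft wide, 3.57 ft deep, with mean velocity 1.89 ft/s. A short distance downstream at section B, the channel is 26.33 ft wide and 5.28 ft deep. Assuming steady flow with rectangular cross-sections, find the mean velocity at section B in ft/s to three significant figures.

Q = A₁V₁ = (52.57×3.57) × 1.89 = 354.7 ft³/s
A₂ = 26.33 × 5.28 = 139.0 ft²
V₂ = Q/A₂ = 354.7/139.0 = 2.551 ft/s

2.55 ft/s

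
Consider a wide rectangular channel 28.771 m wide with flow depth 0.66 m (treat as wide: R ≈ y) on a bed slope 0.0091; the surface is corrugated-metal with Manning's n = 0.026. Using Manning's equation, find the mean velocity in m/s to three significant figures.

2.78 m/s

A = b·y = 28.771 × 0.66 = 18.99 m²
Wide channel: R ≈ y = 0.66 m
Q = (1/n)·A·R^(2/3)·S^(1/2) = (1/0.026) × 18.99 × 0.6600^(2/3) × 0.0091^(1/2) = 52.81 m³/s
V = Q/A = 52.81/18.99 = 2.781 m/s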